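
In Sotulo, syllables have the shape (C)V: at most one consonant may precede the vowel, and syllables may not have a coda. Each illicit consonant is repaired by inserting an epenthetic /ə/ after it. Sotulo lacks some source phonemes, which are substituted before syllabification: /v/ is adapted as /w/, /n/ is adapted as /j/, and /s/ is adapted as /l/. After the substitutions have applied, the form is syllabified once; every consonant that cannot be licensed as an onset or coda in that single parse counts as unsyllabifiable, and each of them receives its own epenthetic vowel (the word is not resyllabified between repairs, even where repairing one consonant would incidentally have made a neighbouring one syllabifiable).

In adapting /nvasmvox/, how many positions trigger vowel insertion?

After substitution the input is /jwalmwox/.
The unsyllabifiable consonants are /j/, /l/, /m/, /x/; each receives one epenthetic vowel.

4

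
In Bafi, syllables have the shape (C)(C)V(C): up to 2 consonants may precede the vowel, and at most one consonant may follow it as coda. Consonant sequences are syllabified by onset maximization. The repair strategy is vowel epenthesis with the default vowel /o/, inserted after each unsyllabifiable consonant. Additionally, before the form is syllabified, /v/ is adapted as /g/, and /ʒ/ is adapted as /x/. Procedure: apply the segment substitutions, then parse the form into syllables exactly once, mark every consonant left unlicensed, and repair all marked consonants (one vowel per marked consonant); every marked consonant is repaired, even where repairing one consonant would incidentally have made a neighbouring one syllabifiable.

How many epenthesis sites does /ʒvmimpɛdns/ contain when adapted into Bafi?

3

After substitution the input is /xgmimpɛdns/.
The unsyllabifiable consonants are /x/, /n/, /s/; each receives one epenthetic vowel.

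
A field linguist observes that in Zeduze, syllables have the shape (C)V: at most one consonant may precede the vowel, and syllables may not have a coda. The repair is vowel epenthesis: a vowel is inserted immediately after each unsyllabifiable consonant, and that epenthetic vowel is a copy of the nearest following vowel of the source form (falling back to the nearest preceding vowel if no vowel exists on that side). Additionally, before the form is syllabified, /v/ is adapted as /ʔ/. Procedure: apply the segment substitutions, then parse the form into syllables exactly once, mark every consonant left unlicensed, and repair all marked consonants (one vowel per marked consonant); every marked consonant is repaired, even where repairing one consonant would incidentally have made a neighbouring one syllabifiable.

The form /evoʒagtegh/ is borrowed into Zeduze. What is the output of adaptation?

eʔoʒagetegehe

Substitution: /v/ → /ʔ/, giving /eʔoʒagtegh/.
Syllabifying with onset maximization leaves /g/, /g/, /h/ stranded (no codas are permitted; onsets are limited to one consonant).
Inserting the epenthetic vowel yields /g/ → /ge/, /g/ → /ge/, /h/ → /he/.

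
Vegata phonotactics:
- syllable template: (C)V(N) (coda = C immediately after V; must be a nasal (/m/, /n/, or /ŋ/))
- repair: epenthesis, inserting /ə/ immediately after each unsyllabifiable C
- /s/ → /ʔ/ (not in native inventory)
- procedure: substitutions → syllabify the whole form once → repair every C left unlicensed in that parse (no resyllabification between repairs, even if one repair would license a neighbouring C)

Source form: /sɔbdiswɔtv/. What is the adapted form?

ʔɔbədiʔəwɔtəvə

Substitution: /s/ → /ʔ/, giving /ʔɔbdiʔwɔtv/.
The consonants /b/, /ʔ/, /t/, /v/ cannot be parsed into a legal (C)V(N) syllable (only a nasal (/m/, /n/, or /ŋ/) is licensed in coda position; onsets are limited to one consonant).
Each unlicensed consonant becomes the onset of a new syllable: /b/ → /bə/, /ʔ/ → /ʔə/, /t/ → /tə/, /v/ → /və/.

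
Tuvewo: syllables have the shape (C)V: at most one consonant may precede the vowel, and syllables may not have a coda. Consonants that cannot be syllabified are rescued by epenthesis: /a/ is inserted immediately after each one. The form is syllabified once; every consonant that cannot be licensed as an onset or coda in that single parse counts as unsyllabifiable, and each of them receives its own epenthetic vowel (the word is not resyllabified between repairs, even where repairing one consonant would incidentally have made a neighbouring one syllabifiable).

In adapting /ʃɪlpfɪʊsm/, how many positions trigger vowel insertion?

The unsyllabifiable consonants are /l/, /p/, /s/, /m/; each receives one epenthetic vowel.

4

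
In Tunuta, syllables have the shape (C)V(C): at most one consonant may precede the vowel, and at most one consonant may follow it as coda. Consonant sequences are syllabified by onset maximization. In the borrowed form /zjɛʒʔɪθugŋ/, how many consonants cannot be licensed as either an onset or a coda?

2

Under (C)V(C), the unsyllabifiable consonants are /z/, /ŋ/ (at most one coda consonant is licensed; onsets are limited to one consonant).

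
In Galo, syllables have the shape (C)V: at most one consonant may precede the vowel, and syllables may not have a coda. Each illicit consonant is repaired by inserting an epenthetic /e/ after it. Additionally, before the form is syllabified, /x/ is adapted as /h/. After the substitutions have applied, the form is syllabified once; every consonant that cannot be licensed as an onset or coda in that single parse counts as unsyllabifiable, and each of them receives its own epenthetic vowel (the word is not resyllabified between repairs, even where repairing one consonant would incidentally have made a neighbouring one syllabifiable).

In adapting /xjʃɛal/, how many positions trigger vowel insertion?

3

After substitution the input is /hjʃɛal/.
The unsyllabifiable consonants are /h/, /j/, /l/; each receives one epenthetic vowel.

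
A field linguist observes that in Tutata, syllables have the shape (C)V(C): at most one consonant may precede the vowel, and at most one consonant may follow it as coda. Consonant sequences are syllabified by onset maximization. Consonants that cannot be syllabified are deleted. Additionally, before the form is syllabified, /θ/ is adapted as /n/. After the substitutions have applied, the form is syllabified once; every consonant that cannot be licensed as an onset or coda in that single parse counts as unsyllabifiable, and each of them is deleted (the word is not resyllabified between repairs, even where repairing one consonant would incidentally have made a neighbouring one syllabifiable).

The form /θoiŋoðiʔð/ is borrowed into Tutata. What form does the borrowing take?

noiŋoðiʔ

Substitution: /θ/ → /n/, giving /noiŋoðiʔð/.
Under (C)V(C), the unsyllabifiable consonants are /ð/ (at most one coda consonant is licensed; onsets are limited to one consonant).
Each unlicensed consonant is deleted: /ð/.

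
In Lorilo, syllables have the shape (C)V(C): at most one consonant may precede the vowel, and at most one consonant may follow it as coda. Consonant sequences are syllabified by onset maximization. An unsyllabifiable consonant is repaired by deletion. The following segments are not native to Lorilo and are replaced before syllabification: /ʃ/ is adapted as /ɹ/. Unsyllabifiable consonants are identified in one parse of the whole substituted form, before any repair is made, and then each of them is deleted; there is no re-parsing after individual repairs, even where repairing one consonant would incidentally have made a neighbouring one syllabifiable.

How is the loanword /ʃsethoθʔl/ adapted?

Substitution: /ʃ/ → /ɹ/, giving /ɹsethoθʔl/.
Under (C)V(C), the unsyllabifiable consonants are /ɹ/, /ʔ/, /l/ (at most one coda consonant is licensed; onsets are limited to one consonant).
Each unlicensed consonant is deleted: /ɹ/, /ʔ/, /l/.

sethoθ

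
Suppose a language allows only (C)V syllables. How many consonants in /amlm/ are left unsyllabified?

3

The consonants /m/, /l/, /m/ cannot be parsed into a legal (C)V syllable (no codas are permitted; onsets are limited to one consonant).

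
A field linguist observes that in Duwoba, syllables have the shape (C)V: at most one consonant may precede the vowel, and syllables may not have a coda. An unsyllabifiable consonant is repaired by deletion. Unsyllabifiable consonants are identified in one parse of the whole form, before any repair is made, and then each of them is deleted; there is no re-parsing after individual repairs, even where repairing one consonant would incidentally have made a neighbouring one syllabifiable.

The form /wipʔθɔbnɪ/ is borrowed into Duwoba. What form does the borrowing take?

Under (C)V, the unsyllabifiable consonants are /p/, /ʔ/, /b/ (no codas are permitted; onsets are limited to one consonant).
Deleting the stranded consonants removes /p/, /ʔ/, /b/.

wiθɔnɪ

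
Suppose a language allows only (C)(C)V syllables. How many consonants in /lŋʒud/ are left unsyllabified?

Syllabifying with onset maximization leaves /l/, /d/ stranded (no codas are permitted; onsets may contain at most 2 consonants).

2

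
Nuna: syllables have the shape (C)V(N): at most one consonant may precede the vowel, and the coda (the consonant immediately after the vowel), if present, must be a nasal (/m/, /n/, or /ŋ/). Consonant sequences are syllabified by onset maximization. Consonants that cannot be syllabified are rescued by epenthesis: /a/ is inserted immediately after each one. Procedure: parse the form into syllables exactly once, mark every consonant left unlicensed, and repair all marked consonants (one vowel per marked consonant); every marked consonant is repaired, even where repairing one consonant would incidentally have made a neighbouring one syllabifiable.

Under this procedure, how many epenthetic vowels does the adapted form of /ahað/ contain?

The unsyllabifiable consonants are /ð/; each receives one epenthetic vowel.

1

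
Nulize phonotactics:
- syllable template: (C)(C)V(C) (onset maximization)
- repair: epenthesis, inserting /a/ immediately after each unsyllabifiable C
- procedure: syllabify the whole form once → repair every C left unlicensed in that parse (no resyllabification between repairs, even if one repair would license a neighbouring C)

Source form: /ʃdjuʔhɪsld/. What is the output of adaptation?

ʃadjuʔhɪslada

Syllabifying with onset maximization leaves /ʃ/, /l/, /d/ stranded (at most one coda consonant is licensed; onsets may contain at most 2 consonants).
Epenthesis after each stranded consonant: /ʃ/ → /ʃa/, /l/ → /la/, /d/ → /da/.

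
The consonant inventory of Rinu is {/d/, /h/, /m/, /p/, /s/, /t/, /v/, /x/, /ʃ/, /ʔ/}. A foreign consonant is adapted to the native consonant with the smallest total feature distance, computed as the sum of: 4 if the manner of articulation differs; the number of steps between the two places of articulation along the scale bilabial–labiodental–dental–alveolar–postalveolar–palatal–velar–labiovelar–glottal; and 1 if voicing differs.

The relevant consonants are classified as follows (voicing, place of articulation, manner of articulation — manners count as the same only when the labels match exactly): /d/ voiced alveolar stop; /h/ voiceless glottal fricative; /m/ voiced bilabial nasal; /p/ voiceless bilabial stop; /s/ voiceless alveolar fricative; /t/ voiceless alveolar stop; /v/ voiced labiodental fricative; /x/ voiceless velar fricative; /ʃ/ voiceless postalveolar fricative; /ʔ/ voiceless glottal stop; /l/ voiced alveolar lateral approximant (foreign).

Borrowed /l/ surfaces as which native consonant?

/d/ is closest: manner differs (lateral approximant→stop, +4), place distance 0 (alveolar→alveolar), same voicing; total 4. Next closest is /s/ at distance 5.

d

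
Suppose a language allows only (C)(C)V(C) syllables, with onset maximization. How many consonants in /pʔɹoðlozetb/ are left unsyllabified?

2

Under (C)(C)V(C), the unsyllabifiable consonants are /p/, /b/ (at most one coda consonant is licensed; onsets may contain at most 2 consonants).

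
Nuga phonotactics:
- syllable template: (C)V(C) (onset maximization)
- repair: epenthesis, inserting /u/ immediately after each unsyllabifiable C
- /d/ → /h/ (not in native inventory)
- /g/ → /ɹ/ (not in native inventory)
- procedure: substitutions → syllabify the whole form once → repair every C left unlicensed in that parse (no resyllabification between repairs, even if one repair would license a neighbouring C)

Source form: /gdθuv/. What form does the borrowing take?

ɹuhuθuv

Substitution: /g/ → /ɹ/, /d/ → /h/, giving /ɹhθuv/.
Under (C)V(C), the unsyllabifiable consonants are /ɹ/, /h/ (at most one coda consonant is licensed; onsets are limited to one consonant).
Inserting the epenthetic vowel yields /ɹ/ → /ɹu/, /h/ → /hu/.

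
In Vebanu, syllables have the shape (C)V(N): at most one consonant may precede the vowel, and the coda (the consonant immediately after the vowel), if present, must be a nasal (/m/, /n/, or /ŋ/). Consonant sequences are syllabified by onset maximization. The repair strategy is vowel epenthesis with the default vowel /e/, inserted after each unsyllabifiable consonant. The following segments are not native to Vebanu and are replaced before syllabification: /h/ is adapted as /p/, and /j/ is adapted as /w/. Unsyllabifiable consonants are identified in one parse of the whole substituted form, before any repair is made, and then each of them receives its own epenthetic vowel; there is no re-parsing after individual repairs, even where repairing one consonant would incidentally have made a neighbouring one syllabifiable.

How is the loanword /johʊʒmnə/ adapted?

wopʊʒemenə

Substitution: /j/ → /w/, /h/ → /p/, giving /wopʊʒmnə/.
Syllabifying with onset maximization leaves /ʒ/, /m/ stranded (only a nasal (/m/, /n/, or /ŋ/) is licensed in coda position; onsets are limited to one consonant).
Inserting the epenthetic vowel yields /ʒ/ → /ʒe/, /m/ → /me/.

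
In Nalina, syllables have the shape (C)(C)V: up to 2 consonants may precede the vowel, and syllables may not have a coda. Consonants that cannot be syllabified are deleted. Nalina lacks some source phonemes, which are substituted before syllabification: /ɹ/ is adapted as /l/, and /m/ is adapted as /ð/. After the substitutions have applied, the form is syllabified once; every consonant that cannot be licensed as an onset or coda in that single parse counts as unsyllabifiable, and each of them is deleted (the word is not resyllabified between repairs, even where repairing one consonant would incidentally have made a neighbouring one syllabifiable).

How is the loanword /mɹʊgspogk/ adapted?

Substitution: /m/ → /ð/, /ɹ/ → /l/, giving /ðlʊgspogk/.
Under (C)(C)V, the unsyllabifiable consonants are /g/, /g/, /k/ (no codas are permitted; onsets may contain at most 2 consonants).
Deletion applies to /g/, /g/, /k/.

ðlʊspo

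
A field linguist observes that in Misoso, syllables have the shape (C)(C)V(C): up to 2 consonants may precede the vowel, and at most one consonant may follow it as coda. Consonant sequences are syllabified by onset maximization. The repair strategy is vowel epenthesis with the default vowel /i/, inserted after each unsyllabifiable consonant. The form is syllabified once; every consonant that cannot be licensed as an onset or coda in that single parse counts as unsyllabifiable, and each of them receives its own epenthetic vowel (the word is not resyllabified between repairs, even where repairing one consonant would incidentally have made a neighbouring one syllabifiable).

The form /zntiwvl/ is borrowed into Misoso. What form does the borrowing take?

Syllabifying with onset maximization leaves /z/, /v/, /l/ stranded (at most one coda consonant is licensed; onsets may contain at most 2 consonants).
Each unlicensed consonant becomes the onset of a new syllable: /z/ → /zi/, /v/ → /vi/, /l/ → /li/.

zintiwvili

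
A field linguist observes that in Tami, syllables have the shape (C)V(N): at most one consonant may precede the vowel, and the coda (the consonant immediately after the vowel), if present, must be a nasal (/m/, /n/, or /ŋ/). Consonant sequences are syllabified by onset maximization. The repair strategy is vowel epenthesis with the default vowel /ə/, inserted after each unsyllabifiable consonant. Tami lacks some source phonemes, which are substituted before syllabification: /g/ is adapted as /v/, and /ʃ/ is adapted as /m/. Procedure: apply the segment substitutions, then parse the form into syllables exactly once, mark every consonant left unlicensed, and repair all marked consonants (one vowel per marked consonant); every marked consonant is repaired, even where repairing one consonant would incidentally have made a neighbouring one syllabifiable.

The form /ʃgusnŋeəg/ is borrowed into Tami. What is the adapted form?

məvusənəŋeəvə

Substitution: /ʃ/ → /m/, /g/ → /v/, giving /mvusnŋeəv/.
Under (C)V(N), the unsyllabifiable consonants are /m/, /s/, /n/, /v/ (only a nasal (/m/, /n/, or /ŋ/) is licensed in coda position; onsets are limited to one consonant).
Epenthesis after each stranded consonant: /m/ → /mə/, /s/ → /sə/, /n/ → /nə/, /v/ → /və/.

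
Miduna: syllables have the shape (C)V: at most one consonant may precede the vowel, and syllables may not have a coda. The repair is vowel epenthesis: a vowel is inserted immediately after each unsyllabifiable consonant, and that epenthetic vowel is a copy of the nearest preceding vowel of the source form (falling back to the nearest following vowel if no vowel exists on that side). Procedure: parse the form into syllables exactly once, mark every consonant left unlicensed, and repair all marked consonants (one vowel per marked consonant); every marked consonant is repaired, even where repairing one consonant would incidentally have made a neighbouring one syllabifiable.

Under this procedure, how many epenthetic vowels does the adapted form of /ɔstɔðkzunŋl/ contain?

The unsyllabifiable consonants are /s/, /ð/, /k/, /n/, /ŋ/, /l/; each receives one epenthetic vowel.

6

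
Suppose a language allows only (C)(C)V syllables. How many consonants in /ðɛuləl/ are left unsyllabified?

Syllabifying with onset maximization leaves /l/ stranded (no codas are permitted; onsets may contain at most 2 consonants).

1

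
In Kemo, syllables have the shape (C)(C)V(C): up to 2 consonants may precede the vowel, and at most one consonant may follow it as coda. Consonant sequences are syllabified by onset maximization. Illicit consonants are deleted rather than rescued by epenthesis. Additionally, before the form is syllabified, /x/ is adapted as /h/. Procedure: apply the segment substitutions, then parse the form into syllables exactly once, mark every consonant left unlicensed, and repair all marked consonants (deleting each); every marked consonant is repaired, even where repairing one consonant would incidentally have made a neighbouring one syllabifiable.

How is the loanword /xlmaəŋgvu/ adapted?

Substitution: /x/ → /h/, giving /hlmaəŋgvu/.
Syllabifying with onset maximization leaves /h/ stranded (at most one coda consonant is licensed; onsets may contain at most 2 consonants).
Each unlicensed consonant is deleted: /h/.

lmaəŋgvu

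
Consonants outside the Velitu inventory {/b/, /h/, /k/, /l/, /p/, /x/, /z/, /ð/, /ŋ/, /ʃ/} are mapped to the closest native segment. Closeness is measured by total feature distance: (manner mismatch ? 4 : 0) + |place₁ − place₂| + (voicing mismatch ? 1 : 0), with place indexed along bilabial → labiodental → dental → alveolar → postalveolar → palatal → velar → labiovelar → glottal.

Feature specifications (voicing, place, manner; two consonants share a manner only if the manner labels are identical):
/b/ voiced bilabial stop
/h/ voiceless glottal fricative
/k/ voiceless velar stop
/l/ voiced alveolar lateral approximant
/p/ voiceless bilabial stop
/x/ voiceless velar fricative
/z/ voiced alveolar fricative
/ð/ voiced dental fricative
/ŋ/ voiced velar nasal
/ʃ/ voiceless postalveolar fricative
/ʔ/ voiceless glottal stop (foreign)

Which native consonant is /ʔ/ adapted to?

k

/k/ is closest: same manner (stop), place distance 2 (glottal→velar), same voicing; total 2. Next closest is /h/ at distance 4.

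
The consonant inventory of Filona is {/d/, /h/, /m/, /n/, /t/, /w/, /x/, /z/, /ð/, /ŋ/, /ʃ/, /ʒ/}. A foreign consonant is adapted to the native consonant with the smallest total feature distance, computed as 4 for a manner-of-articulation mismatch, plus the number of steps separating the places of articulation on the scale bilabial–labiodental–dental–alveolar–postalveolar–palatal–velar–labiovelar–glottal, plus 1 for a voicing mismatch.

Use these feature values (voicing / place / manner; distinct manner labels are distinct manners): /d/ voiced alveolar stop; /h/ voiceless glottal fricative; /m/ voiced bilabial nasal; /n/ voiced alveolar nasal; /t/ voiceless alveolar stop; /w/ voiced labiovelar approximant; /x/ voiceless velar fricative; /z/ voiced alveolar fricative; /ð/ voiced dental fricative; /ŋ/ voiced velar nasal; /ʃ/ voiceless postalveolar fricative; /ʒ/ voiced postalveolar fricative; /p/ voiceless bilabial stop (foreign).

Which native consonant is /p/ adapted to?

/t/ is closest: same manner (stop), place distance 3 (bilabial→alveolar), same voicing; total 3. Next closest is /d/ at distance 4.

t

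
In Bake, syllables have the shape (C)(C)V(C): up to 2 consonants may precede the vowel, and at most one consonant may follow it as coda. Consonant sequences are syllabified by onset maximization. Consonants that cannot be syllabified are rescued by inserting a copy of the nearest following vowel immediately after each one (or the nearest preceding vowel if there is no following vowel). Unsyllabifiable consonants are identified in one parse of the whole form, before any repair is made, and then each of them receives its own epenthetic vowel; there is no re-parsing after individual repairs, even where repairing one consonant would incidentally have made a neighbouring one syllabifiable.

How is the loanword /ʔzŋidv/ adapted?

ʔizŋidvi

Under (C)(C)V(C), the unsyllabifiable consonants are /ʔ/, /v/ (at most one coda consonant is licensed; onsets may contain at most 2 consonants).
Each unlicensed consonant becomes the onset of a new syllable: /ʔ/ → /ʔi/, /v/ → /vi/.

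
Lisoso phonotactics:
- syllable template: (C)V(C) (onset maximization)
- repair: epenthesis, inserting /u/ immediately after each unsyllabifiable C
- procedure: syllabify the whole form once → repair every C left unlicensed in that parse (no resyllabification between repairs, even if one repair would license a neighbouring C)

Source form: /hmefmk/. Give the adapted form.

The consonants /h/, /m/, /k/ cannot be parsed into a legal (C)V(C) syllable (at most one coda consonant is licensed; onsets are limited to one consonant).
Each unlicensed consonant becomes the onset of a new syllable: /h/ → /hu/, /m/ → /mu/, /k/ → /ku/.

humefmuku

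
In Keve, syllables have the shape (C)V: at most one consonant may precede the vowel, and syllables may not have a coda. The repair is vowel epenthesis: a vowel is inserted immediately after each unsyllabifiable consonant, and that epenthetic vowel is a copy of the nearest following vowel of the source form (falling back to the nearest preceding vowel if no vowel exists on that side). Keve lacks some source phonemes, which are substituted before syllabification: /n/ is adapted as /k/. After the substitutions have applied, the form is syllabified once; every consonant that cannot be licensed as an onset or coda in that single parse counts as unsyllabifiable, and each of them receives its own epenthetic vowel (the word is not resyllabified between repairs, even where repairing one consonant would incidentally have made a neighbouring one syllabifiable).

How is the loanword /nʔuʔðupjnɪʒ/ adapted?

kuʔuʔuðupɪjɪkɪʒɪ

Substitution: /n/ → /k/, giving /kʔuʔðupjkɪʒ/.
Under (C)V, the unsyllabifiable consonants are /k/, /ʔ/, /p/, /j/, /ʒ/ (no codas are permitted; onsets are limited to one consonant).
Each unlicensed consonant becomes the onset of a new syllable: /k/ → /ku/, /ʔ/ → /ʔu/, /p/ → /pɪ/, /j/ → /jɪ/, /ʒ/ → /ʒɪ/.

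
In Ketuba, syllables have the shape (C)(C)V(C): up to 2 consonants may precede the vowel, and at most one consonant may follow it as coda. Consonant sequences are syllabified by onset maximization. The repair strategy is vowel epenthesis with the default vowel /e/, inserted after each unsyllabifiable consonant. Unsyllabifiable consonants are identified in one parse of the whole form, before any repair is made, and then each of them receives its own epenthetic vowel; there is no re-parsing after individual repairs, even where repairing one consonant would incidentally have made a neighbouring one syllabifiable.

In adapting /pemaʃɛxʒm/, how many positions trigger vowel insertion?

The unsyllabifiable consonants are /ʒ/, /m/; each receives one epenthetic vowel.

2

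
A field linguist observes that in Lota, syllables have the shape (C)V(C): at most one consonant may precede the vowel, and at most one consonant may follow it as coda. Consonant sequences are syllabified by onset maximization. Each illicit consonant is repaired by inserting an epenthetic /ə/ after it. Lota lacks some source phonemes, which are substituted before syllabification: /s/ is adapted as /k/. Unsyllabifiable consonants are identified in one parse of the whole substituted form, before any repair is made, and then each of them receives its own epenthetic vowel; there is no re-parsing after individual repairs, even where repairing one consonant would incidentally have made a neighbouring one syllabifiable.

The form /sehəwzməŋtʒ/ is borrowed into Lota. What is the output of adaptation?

Substitution: /s/ → /k/, giving /kehəwzməŋtʒ/.
The consonants /z/, /t/, /ʒ/ cannot be parsed into a legal (C)V(C) syllable (at most one coda consonant is licensed; onsets are limited to one consonant).
Each unlicensed consonant becomes the onset of a new syllable: /z/ → /zə/, /t/ → /tə/, /ʒ/ → /ʒə/.

kehəwzəməŋtəʒə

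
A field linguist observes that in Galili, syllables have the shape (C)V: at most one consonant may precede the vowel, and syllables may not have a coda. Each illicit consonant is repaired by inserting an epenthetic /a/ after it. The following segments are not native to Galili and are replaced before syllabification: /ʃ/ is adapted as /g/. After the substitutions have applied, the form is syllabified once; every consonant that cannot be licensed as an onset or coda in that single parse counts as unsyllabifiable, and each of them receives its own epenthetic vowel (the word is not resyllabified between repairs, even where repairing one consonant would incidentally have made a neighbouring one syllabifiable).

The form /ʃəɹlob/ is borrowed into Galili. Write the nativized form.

gəɹaloba

Substitution: /ʃ/ → /g/, giving /gəɹlob/.
The consonants /ɹ/, /b/ cannot be parsed into a legal (C)V syllable (no codas are permitted; onsets are limited to one consonant).
Inserting the epenthetic vowel yields /ɹ/ → /ɹa/, /b/ → /ba/.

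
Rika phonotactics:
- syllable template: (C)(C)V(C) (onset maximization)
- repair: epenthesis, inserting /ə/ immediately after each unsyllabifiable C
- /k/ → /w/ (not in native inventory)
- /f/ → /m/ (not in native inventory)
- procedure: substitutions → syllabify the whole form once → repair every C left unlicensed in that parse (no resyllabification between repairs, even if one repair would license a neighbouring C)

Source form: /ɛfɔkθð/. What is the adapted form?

ɛmɔwθəðə

Substitution: /f/ → /m/, /k/ → /w/, giving /ɛmɔwθð/.
The consonants /θ/, /ð/ cannot be parsed into a legal (C)(C)V(C) syllable (at most one coda consonant is licensed; onsets may contain at most 2 consonants).
Epenthesis after each stranded consonant: /θ/ → /θə/, /ð/ → /ðə/.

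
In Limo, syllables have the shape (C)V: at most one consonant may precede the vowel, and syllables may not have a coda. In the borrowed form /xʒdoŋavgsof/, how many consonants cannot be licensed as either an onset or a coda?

5

Under (C)V, the unsyllabifiable consonants are /x/, /ʒ/, /v/, /g/, /f/ (no codas are permitted; onsets are limited to one consonant).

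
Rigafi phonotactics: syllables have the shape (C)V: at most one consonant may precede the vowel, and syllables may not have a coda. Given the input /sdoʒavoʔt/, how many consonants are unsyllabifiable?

3

Under (C)V, the unsyllabifiable consonants are /s/, /ʔ/, /t/ (no codas are permitted; onsets are limited to one consonant).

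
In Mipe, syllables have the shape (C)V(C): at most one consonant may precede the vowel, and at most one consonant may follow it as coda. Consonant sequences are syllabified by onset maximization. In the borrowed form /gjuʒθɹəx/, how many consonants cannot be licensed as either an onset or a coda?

2

Syllabifying with onset maximization leaves /g/, /θ/ stranded (at most one coda consonant is licensed; onsets are limited to one consonant).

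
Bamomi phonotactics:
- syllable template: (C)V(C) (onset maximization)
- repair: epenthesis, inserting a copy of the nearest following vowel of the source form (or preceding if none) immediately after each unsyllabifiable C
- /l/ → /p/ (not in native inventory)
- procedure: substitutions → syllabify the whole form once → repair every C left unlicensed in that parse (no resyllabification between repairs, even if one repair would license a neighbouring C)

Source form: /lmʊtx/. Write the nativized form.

pʊmʊtxʊ

Substitution: /l/ → /p/, giving /pmʊtx/.
Syllabifying with onset maximization leaves /p/, /x/ stranded (at most one coda consonant is licensed; onsets are limited to one consonant).
Inserting the epenthetic vowel yields /p/ → /pʊ/, /x/ → /xʊ/.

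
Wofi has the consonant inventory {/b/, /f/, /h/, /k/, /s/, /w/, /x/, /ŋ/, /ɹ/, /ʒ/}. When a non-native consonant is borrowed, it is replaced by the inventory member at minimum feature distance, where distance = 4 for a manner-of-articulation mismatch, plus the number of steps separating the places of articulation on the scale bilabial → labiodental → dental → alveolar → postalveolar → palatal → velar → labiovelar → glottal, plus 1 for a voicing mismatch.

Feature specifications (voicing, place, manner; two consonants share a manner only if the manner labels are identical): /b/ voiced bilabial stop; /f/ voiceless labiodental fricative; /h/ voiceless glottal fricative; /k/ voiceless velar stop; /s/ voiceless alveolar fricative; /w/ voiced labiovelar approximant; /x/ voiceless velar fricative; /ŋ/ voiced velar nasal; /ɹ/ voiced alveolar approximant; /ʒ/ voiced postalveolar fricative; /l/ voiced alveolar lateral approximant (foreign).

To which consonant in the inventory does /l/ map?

ɹ

/ɹ/ is closest: manner differs (lateral approximant→approximant, +4), place distance 0 (alveolar→alveolar), same voicing; total 4. Next closest is /s/ at distance 5.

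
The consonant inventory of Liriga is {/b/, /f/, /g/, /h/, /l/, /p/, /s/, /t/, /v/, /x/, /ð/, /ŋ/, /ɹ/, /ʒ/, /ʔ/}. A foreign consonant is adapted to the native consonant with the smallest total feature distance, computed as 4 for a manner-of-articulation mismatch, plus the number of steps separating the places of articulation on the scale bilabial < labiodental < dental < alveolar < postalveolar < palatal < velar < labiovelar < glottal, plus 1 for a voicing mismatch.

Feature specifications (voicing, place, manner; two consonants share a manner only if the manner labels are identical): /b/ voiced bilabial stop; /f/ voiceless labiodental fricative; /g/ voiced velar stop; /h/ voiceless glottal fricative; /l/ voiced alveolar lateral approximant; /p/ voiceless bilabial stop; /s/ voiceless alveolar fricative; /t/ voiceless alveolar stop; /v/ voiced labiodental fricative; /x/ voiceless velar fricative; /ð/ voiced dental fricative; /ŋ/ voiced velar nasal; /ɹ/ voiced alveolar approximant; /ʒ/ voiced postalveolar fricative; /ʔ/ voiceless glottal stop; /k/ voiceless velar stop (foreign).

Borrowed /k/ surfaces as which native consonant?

g

/g/ is closest: same manner (stop), place distance 0 (velar→velar), voicing differs (+1); total 1. Next closest is /ʔ/ at distance 2.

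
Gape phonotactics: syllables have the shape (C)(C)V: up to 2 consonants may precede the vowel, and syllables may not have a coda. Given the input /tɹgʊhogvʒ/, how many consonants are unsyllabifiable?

4

Syllabifying with onset maximization leaves /t/, /g/, /v/, /ʒ/ stranded (no codas are permitted; onsets may contain at most 2 consonants).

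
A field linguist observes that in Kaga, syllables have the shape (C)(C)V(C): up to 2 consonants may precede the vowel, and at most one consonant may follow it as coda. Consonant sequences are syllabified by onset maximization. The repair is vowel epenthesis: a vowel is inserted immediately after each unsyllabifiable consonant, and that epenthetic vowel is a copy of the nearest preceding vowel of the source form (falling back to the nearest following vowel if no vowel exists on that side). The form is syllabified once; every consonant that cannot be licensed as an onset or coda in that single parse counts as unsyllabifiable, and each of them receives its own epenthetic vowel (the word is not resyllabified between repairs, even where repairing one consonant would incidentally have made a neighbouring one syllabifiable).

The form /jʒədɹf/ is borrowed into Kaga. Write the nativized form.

jʒədɹəfə

The consonants /ɹ/, /f/ cannot be parsed into a legal (C)(C)V(C) syllable (at most one coda consonant is licensed; onsets may contain at most 2 consonants).
Inserting the epenthetic vowel yields /ɹ/ → /ɹə/, /f/ → /fə/.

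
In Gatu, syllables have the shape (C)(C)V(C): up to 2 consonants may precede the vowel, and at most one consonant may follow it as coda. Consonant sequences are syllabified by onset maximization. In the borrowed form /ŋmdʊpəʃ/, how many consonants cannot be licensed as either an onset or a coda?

The consonants /ŋ/ cannot be parsed into a legal (C)(C)V(C) syllable (at most one coda consonant is licensed; onsets may contain at most 2 consonants).

1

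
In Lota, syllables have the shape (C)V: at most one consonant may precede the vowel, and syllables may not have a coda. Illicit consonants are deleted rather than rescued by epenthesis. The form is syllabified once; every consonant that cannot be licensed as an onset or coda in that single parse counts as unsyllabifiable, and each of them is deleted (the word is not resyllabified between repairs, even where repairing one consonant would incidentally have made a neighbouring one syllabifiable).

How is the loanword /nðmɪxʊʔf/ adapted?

The consonants /n/, /ð/, /ʔ/, /f/ cannot be parsed into a legal (C)V syllable (no codas are permitted; onsets are limited to one consonant).
Each unlicensed consonant is deleted: /n/, /ð/, /ʔ/, /f/.

mɪxʊ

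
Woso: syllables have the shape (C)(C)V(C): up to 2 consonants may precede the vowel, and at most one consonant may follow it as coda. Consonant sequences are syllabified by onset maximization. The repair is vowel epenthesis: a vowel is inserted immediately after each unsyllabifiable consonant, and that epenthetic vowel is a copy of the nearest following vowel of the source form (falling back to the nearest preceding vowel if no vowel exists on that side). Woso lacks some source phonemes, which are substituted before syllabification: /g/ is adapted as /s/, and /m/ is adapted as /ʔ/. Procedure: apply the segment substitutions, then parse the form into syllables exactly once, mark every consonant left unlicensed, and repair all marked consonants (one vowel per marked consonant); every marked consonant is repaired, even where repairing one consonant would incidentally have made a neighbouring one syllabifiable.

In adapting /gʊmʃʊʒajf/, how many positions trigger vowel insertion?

1

After substitution the input is /sʊʔʃʊʒajf/.
The unsyllabifiable consonants are /f/; each receives one epenthetic vowel.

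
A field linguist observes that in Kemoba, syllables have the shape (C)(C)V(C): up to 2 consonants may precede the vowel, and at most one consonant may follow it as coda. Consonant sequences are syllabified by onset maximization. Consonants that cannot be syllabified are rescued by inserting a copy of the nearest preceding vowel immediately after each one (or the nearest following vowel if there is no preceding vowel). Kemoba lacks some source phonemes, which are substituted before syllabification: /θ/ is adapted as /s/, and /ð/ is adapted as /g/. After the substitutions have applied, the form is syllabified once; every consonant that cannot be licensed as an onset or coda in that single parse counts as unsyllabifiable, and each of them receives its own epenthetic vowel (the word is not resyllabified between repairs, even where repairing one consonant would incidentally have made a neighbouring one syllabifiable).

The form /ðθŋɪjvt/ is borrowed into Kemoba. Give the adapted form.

Substitution: /ð/ → /g/, /θ/ → /s/, giving /gsŋɪjvt/.
Syllabifying with onset maximization leaves /g/, /v/, /t/ stranded (at most one coda consonant is licensed; onsets may contain at most 2 consonants).
Each unlicensed consonant becomes the onset of a new syllable: /g/ → /gɪ/, /v/ → /vɪ/, /t/ → /tɪ/.

gɪsŋɪjvɪtɪ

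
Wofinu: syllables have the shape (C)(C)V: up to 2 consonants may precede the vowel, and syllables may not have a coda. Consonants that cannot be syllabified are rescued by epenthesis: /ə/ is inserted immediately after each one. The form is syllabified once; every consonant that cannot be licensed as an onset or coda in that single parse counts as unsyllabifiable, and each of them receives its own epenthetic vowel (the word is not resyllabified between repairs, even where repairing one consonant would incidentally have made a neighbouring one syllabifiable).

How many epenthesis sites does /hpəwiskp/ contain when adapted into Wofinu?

The unsyllabifiable consonants are /s/, /k/, /p/; each receives one epenthetic vowel.

3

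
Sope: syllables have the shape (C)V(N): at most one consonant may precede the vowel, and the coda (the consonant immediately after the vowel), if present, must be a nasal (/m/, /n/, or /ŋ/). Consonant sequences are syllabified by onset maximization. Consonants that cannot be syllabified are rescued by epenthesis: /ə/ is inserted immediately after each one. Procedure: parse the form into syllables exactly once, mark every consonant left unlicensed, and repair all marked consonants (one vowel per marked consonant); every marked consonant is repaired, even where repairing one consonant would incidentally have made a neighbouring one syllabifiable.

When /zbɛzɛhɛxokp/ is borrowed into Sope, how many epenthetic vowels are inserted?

The unsyllabifiable consonants are /z/, /k/, /p/; each receives one epenthetic vowel.

3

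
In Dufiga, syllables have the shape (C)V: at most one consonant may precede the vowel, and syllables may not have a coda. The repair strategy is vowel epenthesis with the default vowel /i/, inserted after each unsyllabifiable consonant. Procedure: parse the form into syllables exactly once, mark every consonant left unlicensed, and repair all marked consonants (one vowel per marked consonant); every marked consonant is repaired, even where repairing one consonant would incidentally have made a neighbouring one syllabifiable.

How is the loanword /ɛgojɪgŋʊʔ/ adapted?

Syllabifying with onset maximization leaves /g/, /ʔ/ stranded (no codas are permitted; onsets are limited to one consonant).
Inserting the epenthetic vowel yields /g/ → /gi/, /ʔ/ → /ʔi/.

ɛgojɪgiŋʊʔi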